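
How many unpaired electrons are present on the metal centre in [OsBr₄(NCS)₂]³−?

Ligand charges: each bromide is −1; each isothiocyanate is −1. With an overall charge of −3 the osmium centre must be in the +3 oxidation state.
Os sits in group 8, so the d-electron count is 8 − 3 = 5.
The spin state decides the count: a 5d ion has a large Δₒ and is invariably low-spin.
An octahedral low-spin d⁵ ion is t₂g⁵e_g⁰, giving 1 unpaired electron.

1 unpaired electron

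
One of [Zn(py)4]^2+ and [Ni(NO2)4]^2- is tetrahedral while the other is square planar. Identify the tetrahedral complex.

[Zn(py)4]^2+

For [Zn(py)4]^2+: Summing ligand charges against the +2 overall charge gives an oxidation state of +2 for zinc. Zn sits in group 12, so the d-electron count is 12 − 2 = 10. A d¹⁰ ion has no crystal-field stabilisation preference between square planar and tetrahedral, so four ligands adopt the sterically favoured tetrahedral geometry. → tetrahedral.
For [Ni(NO2)4]^2-: Ligand charges: each nitro (N-bound nitrite) is −1. With an overall charge of −2 the nickel centre must be in the +2 oxidation state. Ni sits in group 10, so the d-electron count is 10 − 2 = 8. Nitro (N-bound nitrite) is a strong-field ligand (high in the spectrochemical series). A 3d d⁸ ion with strong-field ligands gains enough CFSE to favour square planar over tetrahedral. → square planar.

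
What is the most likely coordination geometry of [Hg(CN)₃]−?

trigonal planar

Ligand charges: each cyanide is −1. With an overall charge of −1 the mercury centre must be in the +2 oxidation state.
Group 12 minus oxidation state 2 gives a d¹⁰ configuration.
Coordination number: 3.
Three ligands around a d¹⁰ centre minimise repulsion in a trigonal-planar arrangement.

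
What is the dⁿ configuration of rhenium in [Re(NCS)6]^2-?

d3

Each isothiocyanate is −1; balancing the −2 overall charge requires Re(IV).
Group 7 minus oxidation state 4 gives a d³ configuration.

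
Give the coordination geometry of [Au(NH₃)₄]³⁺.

Ligand charges: ammonia is neutral. With an overall charge of +3 the gold centre must be in the +3 oxidation state.
Gold is a group-11 element; Au(III) is therefore d⁸.
Coordination number: 4.
A 5d d⁸ ion has a large crystal-field splitting; square planar leaves the high-energy d_{x²−y²} orbital empty and maximises CFSE.

square planar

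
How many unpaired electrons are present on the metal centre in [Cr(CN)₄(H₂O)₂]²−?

2

Each cyanide is −1; water is neutral; balancing the −2 overall charge requires Cr(II).
Chromium is a group-6 element; Cr(II) is therefore d⁴.
The spin state decides the count: Cyanide is a strong-field ligand (high in the spectrochemical series) for a first-row metal, so the complex is low-spin.
An octahedral low-spin d⁴ ion is t₂g⁴e_g⁰, giving 2 unpaired electrons.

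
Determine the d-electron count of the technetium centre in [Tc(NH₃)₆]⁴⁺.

Summing ligand charges against the +4 overall charge gives an oxidation state of +4 for technetium.
Group 7 minus oxidation state 4 gives a d³ configuration.

d3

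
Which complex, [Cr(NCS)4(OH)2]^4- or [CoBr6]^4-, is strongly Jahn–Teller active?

[Cr(NCS)4(OH)2]^4-

[Cr(NCS)4(OH)2]^4-: Summing ligand charges against the −4 overall charge gives an oxidation state of +2 for chromium. Group 6 minus oxidation state 2 gives a d⁴ configuration. Hydroxide and isothiocyanate are weak-field ligands for a first-row metal, so the complex is high-spin. The t₂g³e_g¹ (high-spin) configuration has an unevenly filled e_g set; the Jahn–Teller theorem predicts a tetragonal distortion (typically axial elongation) to lift the degeneracy.
[CoBr6]^4-: Each bromide is −1; balancing the −4 overall charge requires Co(II). Co sits in group 9, so the d-electron count is 9 − 2 = 7. Bromide is a weak-field ligand for a first-row metal, so the complex is high-spin. The d⁷ configuration leaves the e_g set evenly filled (or empty) — no strong Jahn–Teller driving force.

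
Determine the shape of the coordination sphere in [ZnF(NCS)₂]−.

Each fluoride is −1; each isothiocyanate is −1; balancing the −1 overall charge requires Zn(II).
Zn sits in group 12, so the d-electron count is 12 − 2 = 10.
Coordination number: 3.
Three ligands around a d¹⁰ centre minimise repulsion in a trigonal-planar arrangement.

trigonal planar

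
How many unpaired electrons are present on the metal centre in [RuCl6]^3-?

1

Each chloride is −1; balancing the −3 overall charge requires Ru(III).
Group 8 minus oxidation state 3 gives a d⁵ configuration.
The spin state decides the count: a 4d ion has a large Δₒ and is invariably low-spin.
An octahedral low-spin d⁵ ion is t₂g⁵e_g⁰, giving 1 unpaired electron.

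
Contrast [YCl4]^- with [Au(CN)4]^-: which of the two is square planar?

For [YCl4]^-: Ligand charges: each chloride is −1. With an overall charge of −1 the yttrium centre must be in the +3 oxidation state. Yttrium is a group-3 element; Y(III) is therefore d⁰. A d⁰ ion has no crystal-field stabilisation preference between square planar and tetrahedral, so four ligands adopt the sterically favoured tetrahedral geometry. → tetrahedral.
For [Au(CN)4]^-: Each cyanide is −1; balancing the −1 overall charge requires Au(III). Group 11 minus oxidation state 3 gives a d⁸ configuration. A 5d d⁸ ion has a large crystal-field splitting; square planar leaves the high-energy d_{x²−y²} orbital empty and maximises CFSE. → square planar.

[Au(CN)4]^-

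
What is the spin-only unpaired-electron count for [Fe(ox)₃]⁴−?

4 unpaired electrons

Summing ligand charges against the −4 overall charge gives an oxidation state of +2 for iron.
Iron is a group-8 element; Fe(II) is therefore d⁶.
Counting donor atoms: 3×oxalate (bidentate) → 6 donors. Coordination number = 6.
The spin state decides the count: Oxalate is a weak-field ligand for a first-row metal, so the complex is high-spin.
An octahedral high-spin d⁶ ion is t₂g⁴e_g², giving 4 unpaired electrons.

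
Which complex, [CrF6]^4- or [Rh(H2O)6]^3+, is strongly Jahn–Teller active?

[CrF6]^4-

[CrF6]^4-: Summing ligand charges against the −4 overall charge gives an oxidation state of +2 for chromium. Group 6 minus oxidation state 2 gives a d⁴ configuration. Fluoride is a weak-field ligand for a first-row metal, so the complex is high-spin. The t₂g³e_g¹ (high-spin) configuration has an unevenly filled e_g set; the Jahn–Teller theorem predicts a tetragonal distortion (typically axial elongation) to lift the degeneracy.
[Rh(H2O)6]^3+: Water is neutral; balancing the +3 overall charge requires Rh(III). Rhodium is a group-9 element; Rh(III) is therefore d⁶. A 4d ion has a large Δₒ and is invariably low-spin. The d⁶ configuration leaves the e_g set evenly filled (or empty) — no strong Jahn–Teller driving force.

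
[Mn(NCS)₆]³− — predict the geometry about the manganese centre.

octahedral

Summing ligand charges against the −3 overall charge gives an oxidation state of +3 for manganese.
Manganese is a group-7 element; Mn(III) is therefore d⁴.
Coordination number: 6.
Six donors around a single metal centre give an octahedral coordination sphere.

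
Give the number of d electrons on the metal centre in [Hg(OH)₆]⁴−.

d¹⁰

Summing ligand charges against the −4 overall charge gives an oxidation state of +2 for mercury.
Hg sits in group 12, so the d-electron count is 12 − 2 = 10.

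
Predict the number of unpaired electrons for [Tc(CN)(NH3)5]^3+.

3

Each cyanide is −1; ammonia is neutral; balancing the +3 overall charge requires Tc(IV).
Group 7 minus oxidation state 4 gives a d³ configuration.
In an octahedral field the d³ configuration is t₂g³e_g⁰ (only one arrangement possible), giving 3 unpaired electrons.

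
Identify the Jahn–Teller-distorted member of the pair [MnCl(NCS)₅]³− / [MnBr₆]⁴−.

[MnCl(NCS)₅]³−

[MnCl(NCS)₅]³−: Summing ligand charges against the −3 overall charge gives an oxidation state of +3 for manganese. Group 7 minus oxidation state 3 gives a d⁴ configuration. Chloride and isothiocyanate are weak-field ligands for a first-row metal, so the complex is high-spin. The t₂g³e_g¹ (high-spin) configuration has an unevenly filled e_g set; the Jahn–Teller theorem predicts a tetragonal distortion (typically axial elongation) to lift the degeneracy.
[MnBr₆]⁴−: Ligand charges: each bromide is −1. With an overall charge of −4 the manganese centre must be in the +2 oxidation state. Mn sits in group 7, so the d-electron count is 7 − 2 = 5. Bromide is a weak-field ligand for a first-row metal, so the complex is high-spin. The d⁵ configuration leaves the e_g set evenly filled (or empty) — no strong Jahn–Teller driving force.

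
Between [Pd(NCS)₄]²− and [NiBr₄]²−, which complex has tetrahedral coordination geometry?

[NiBr₄]²−

For [Pd(NCS)₄]²−: Ligand charges: each isothiocyanate is −1. With an overall charge of −2 the palladium centre must be in the +2 oxidation state. Palladium is a group-10 element; Pd(II) is therefore d⁸. A 4d d⁸ ion has a large crystal-field splitting; square planar leaves the high-energy d_{x²−y²} orbital empty and maximises CFSE. → square planar.
For [NiBr₄]²−: Summing ligand charges against the −2 overall charge gives an oxidation state of +2 for nickel. Nickel is a group-10 element; Ni(II) is therefore d⁸. Bromide is a weak-field ligand. With weak-field ligands the CFSE gain from square planar is small, so a 3d d⁸ ion takes the sterically preferred tetrahedral geometry. → tetrahedral.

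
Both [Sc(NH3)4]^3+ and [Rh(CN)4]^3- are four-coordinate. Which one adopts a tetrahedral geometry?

[Sc(NH3)4]^3+

For [Sc(NH3)4]^3+: Ammonia is neutral; balancing the +3 overall charge requires Sc(III). Group 3 minus oxidation state 3 gives a d⁰ configuration. A d⁰ ion has no crystal-field stabilisation preference between square planar and tetrahedral, so four ligands adopt the sterically favoured tetrahedral geometry. → tetrahedral.
For [Rh(CN)4]^3-: Each cyanide is −1; balancing the −3 overall charge requires Rh(I). Rh sits in group 9, so the d-electron count is 9 − 1 = 8. A 4d d⁸ ion has a large crystal-field splitting; square planar leaves the high-energy d_{x²−y²} orbital empty and maximises CFSE. → square planar.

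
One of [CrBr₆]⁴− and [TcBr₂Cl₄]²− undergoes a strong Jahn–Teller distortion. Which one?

[CrBr₆]⁴−: Summing ligand charges against the −4 overall charge gives an oxidation state of +2 for chromium. Chromium is a group-6 element; Cr(II) is therefore d⁴. Bromide is a weak-field ligand for a first-row metal, so the complex is high-spin. The t₂g³e_g¹ (high-spin) configuration has an unevenly filled e_g set; the Jahn–Teller theorem predicts a tetragonal distortion (typically axial elongation) to lift the degeneracy.
[TcBr₂Cl₄]²−: Each bromide is −1; each chloride is −1; balancing the −2 overall charge requires Tc(IV). Tc sits in group 7, so the d-electron count is 7 − 4 = 3. The d³ configuration leaves the e_g set evenly filled (or empty) — no strong Jahn–Teller driving force.

[CrBr₆]⁴−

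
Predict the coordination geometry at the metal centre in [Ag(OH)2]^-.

linear

Ligand charges: each hydroxide is −1. With an overall charge of −1 the silver centre must be in the +1 oxidation state.
Silver is a group-11 element; Ag(I) is therefore d¹⁰.
With 2 monodentate ligands the coordination number is 2.
A d¹⁰ ion with only two ligands adopts a linear arrangement (sp hybridisation; no CFSE preference).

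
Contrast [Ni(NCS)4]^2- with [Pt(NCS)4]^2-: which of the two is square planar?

[Pt(NCS)4]^2-

For [Ni(NCS)4]^2-: Ligand charges: each isothiocyanate is −1. With an overall charge of −2 the nickel centre must be in the +2 oxidation state. Nickel is a group-10 element; Ni(II) is therefore d⁸. Isothiocyanate is a weak-field ligand. With weak-field ligands the CFSE gain from square planar is small, so a 3d d⁸ ion takes the sterically preferred tetrahedral geometry. → tetrahedral.
For [Pt(NCS)4]^2-: Ligand charges: each isothiocyanate is −1. With an overall charge of −2 the platinum centre must be in the +2 oxidation state. Platinum is a group-10 element; Pt(II) is therefore d⁸. A 5d d⁸ ion has a large crystal-field splitting; square planar leaves the high-energy d_{x²−y²} orbital empty and maximises CFSE. → square planar.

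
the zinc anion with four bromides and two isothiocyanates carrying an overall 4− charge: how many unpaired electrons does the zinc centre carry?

Ligand charges: each bromide is −1; each isothiocyanate is −1. With an overall charge of −4 the zinc centre must be in the +2 oxidation state.
Zn sits in group 12, so the d-electron count is 12 − 2 = 10.
In an octahedral field the d¹⁰ configuration is t₂g⁶e_g⁴, giving 0 unpaired electrons.

0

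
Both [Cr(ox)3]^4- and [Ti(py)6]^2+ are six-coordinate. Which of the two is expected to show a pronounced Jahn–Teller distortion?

[Cr(ox)3]^4-

[Cr(ox)3]^4-: Ligand charges: each oxalate is −2. With an overall charge of −4 the chromium centre must be in the +2 oxidation state. Chromium is a group-6 element; Cr(II) is therefore d⁴. Oxalate is a weak-field ligand for a first-row metal, so the complex is high-spin. The t₂g³e_g¹ (high-spin) configuration has an unevenly filled e_g set; the Jahn–Teller theorem predicts a tetragonal distortion (typically axial elongation) to lift the degeneracy.
[Ti(py)6]^2+: Ligand charges: pyridine is neutral. With an overall charge of +2 the titanium centre must be in the +2 oxidation state. Titanium is a group-4 element; Ti(II) is therefore d². The d² configuration leaves the e_g set evenly filled (or empty) — no strong Jahn–Teller driving force.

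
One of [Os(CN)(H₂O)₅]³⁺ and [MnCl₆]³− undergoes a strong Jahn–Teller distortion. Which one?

[Os(CN)(H₂O)₅]³⁺: Each cyanide is −1; water is neutral; balancing the +3 overall charge requires Os(IV). Os sits in group 8, so the d-electron count is 8 − 4 = 4. A 5d ion has a large Δₒ and is invariably low-spin. The d⁴ configuration leaves the e_g set evenly filled (or empty) — no strong Jahn–Teller driving force.
[MnCl₆]³−: Ligand charges: each chloride is −1. With an overall charge of −3 the manganese centre must be in the +3 oxidation state. Manganese is a group-7 element; Mn(III) is therefore d⁴. Chloride is a weak-field ligand for a first-row metal, so the complex is high-spin. The t₂g³e_g¹ (high-spin) configuration has an unevenly filled e_g set; the Jahn–Teller theorem predicts a tetragonal distortion (typically axial elongation) to lift the degeneracy.

[MnCl₆]³−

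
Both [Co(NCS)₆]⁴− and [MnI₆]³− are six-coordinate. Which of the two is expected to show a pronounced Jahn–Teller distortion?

[MnI₆]³−

[Co(NCS)₆]⁴−: Each isothiocyanate is −1; balancing the −4 overall charge requires Co(II). Group 9 minus oxidation state 2 gives a d⁷ configuration. Isothiocyanate is a weak-field ligand for a first-row metal, so the complex is high-spin. The d⁷ configuration leaves the e_g set evenly filled (or empty) — no strong Jahn–Teller driving force.
[MnI₆]³−: Summing ligand charges against the −3 overall charge gives an oxidation state of +3 for manganese. Manganese is a group-7 element; Mn(III) is therefore d⁴. Iodide is a weak-field ligand for a first-row metal, so the complex is high-spin. The t₂g³e_g¹ (high-spin) configuration has an unevenly filled e_g set; the Jahn–Teller theorem predicts a tetragonal distortion (typically axial elongation) to lift the degeneracy.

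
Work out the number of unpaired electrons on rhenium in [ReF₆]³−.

2

Ligand charges: each fluoride is −1. With an overall charge of −3 the rhenium centre must be in the +3 oxidation state.
Re sits in group 7, so the d-electron count is 7 − 3 = 4.
The spin state decides the count: a 5d ion has a large Δₒ and is invariably low-spin.
An octahedral low-spin d⁴ ion is t₂g⁴e_g⁰, giving 2 unpaired electrons.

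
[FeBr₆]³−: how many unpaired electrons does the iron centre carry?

Ligand charges: each bromide is −1. With an overall charge of −3 the iron centre must be in the +3 oxidation state.
Fe sits in group 8, so the d-electron count is 8 − 3 = 5.
The spin state decides the count: Bromide is a weak-field ligand for a first-row metal, so the complex is high-spin.
An octahedral high-spin d⁵ ion is t₂g³e_g², giving 5 unpaired electrons.

5 unpaired electrons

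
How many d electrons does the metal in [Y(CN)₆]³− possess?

d⁰

Ligand charges: each cyanide is −1. With an overall charge of −3 the yttrium centre must be in the +3 oxidation state.
Yttrium is a group-3 element; Y(III) is therefore d⁰.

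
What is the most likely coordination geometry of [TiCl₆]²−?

octahedral

Summing ligand charges against the −2 overall charge gives an oxidation state of +4 for titanium.
Titanium is a group-4 element; Ti(IV) is therefore d⁰.
Coordination number: 6.
Six donors around a single metal centre give an octahedral coordination sphere.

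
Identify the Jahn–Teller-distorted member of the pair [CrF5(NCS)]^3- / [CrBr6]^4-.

[CrBr6]^4-

[CrF5(NCS)]^3-: Ligand charges: each fluoride is −1; each isothiocyanate is −1. With an overall charge of −3 the chromium centre must be in the +3 oxidation state. Group 6 minus oxidation state 3 gives a d³ configuration. The d³ configuration leaves the e_g set evenly filled (or empty) — no strong Jahn–Teller driving force.
[CrBr6]^4-: Each bromide is −1; balancing the −4 overall charge requires Cr(II). Group 6 minus oxidation state 2 gives a d⁴ configuration. Bromide is a weak-field ligand for a first-row metal, so the complex is high-spin. The t₂g³e_g¹ (high-spin) configuration has an unevenly filled e_g set; the Jahn–Teller theorem predicts a tetragonal distortion (typically axial elongation) to lift the degeneracy.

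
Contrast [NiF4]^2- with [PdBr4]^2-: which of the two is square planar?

[PdBr4]^2-

For [NiF4]^2-: Each fluoride is −1; balancing the −2 overall charge requires Ni(II). Ni sits in group 10, so the d-electron count is 10 − 2 = 8. Fluoride is a weak-field ligand. With weak-field ligands the CFSE gain from square planar is small, so a 3d d⁸ ion takes the sterically preferred tetrahedral geometry. → tetrahedral.
For [PdBr4]^2-: Ligand charges: each bromide is −1. With an overall charge of −2 the palladium centre must be in the +2 oxidation state. Group 10 minus oxidation state 2 gives a d⁸ configuration. A 4d d⁸ ion has a large crystal-field splitting; square planar leaves the high-energy d_{x²−y²} orbital empty and maximises CFSE. → square planar.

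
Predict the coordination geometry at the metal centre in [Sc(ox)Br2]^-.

tetrahedral

Ligand charges: each oxalate is −2; each bromide is −1. With an overall charge of −1 the scandium centre must be in the +3 oxidation state.
Group 3 minus oxidation state 3 gives a d⁰ configuration.
Counting donor atoms: 1×oxalate (bidentate) → 2 donors; 2×bromide (monodentate) → 2 donors. Coordination number = 4.
A d⁰ ion has no crystal-field stabilisation preference between square planar and tetrahedral, so four ligands adopt the sterically favoured tetrahedral geometry.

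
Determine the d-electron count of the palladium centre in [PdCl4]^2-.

d⁸

Summing ligand charges against the −2 overall charge gives an oxidation state of +2 for palladium.
Palladium is a group-10 element; Pd(II) is therefore d⁸.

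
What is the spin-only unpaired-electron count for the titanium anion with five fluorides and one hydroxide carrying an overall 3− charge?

Each fluoride is −1; each hydroxide is −1; balancing the −3 overall charge requires Ti(III).
Group 4 minus oxidation state 3 gives a d¹ configuration.
In an octahedral field the d¹ configuration is t₂g¹e_g⁰ (only one arrangement possible), giving 1 unpaired electron.

1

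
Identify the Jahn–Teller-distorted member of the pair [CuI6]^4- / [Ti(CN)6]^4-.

[CuI6]^4-

[CuI6]^4-: Summing ligand charges against the −4 overall charge gives an oxidation state of +2 for copper. Cu sits in group 11, so the d-electron count is 11 − 2 = 9. The t₂g⁶e_g³ configuration has an unevenly filled e_g set; the Jahn–Teller theorem predicts a tetragonal distortion (typically axial elongation) to lift the degeneracy.
[Ti(CN)6]^4-: Ligand charges: each cyanide is −1. With an overall charge of −4 the titanium centre must be in the +2 oxidation state. Titanium is a group-4 element; Ti(II) is therefore d². The d² configuration leaves the e_g set evenly filled (or empty) — no strong Jahn–Teller driving force.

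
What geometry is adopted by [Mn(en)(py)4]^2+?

Ethylenediamine is neutral; pyridine is neutral; balancing the +2 overall charge requires Mn(II).
Mn sits in group 7, so the d-electron count is 7 − 2 = 5.
Counting donor atoms: 1×ethylenediamine (bidentate) → 2 donors; 4×pyridine (monodentate) → 4 donors. Coordination number = 6.
Six donors around a single metal centre give an octahedral coordination sphere.

octahedral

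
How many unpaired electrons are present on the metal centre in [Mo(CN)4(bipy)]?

Ligand charges: each cyanide is −1; 2,2′-bipyridine is neutral. With an overall charge of 0 the molybdenum centre must be in the +4 oxidation state.
Mo sits in group 6, so the d-electron count is 6 − 4 = 2.
Counting donor atoms: 4×cyanide (monodentate) → 4 donors; 1×2,2′-bipyridine (bidentate) → 2 donors. Coordination number = 6.
In an octahedral field the d² configuration is t₂g²e_g⁰ (only one arrangement possible), giving 2 unpaired electrons.

2 unpaired electrons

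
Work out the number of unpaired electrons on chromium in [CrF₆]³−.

Ligand charges: each fluoride is −1. With an overall charge of −3 the chromium centre must be in the +3 oxidation state.
Chromium is a group-6 element; Cr(III) is therefore d³.
In an octahedral field the d³ configuration is t₂g³e_g⁰ (only one arrangement possible), giving 3 unpaired electrons.

3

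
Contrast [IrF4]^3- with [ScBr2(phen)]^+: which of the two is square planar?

[IrF4]^3-

For [IrF4]^3-: Summing ligand charges against the −3 overall charge gives an oxidation state of +1 for iridium. Iridium is a group-9 element; Ir(I) is therefore d⁸. A 5d d⁸ ion has a large crystal-field splitting; square planar leaves the high-energy d_{x²−y²} orbital empty and maximises CFSE. → square planar.
For [ScBr2(phen)]^+: Each bromide is −1; 1,10-phenanthroline is neutral; balancing the +1 overall charge requires Sc(III). Group 3 minus oxidation state 3 gives a d⁰ configuration. A d⁰ ion has no crystal-field stabilisation preference between square planar and tetrahedral, so four ligands adopt the sterically favoured tetrahedral geometry. → tetrahedral.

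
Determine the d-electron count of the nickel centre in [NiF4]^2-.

d8

Summing ligand charges against the −2 overall charge gives an oxidation state of +2 for nickel.
Nickel is a group-10 element; Ni(II) is therefore d⁸.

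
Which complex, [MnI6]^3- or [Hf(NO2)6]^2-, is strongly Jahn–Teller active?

[MnI6]^3-: Each iodide is −1; balancing the −3 overall charge requires Mn(III). Mn sits in group 7, so the d-electron count is 7 − 3 = 4. Iodide is a weak-field ligand for a first-row metal, so the complex is high-spin. The t₂g³e_g¹ (high-spin) configuration has an unevenly filled e_g set; the Jahn–Teller theorem predicts a tetragonal distortion (typically axial elongation) to lift the degeneracy.
[Hf(NO2)6]^2-: Each nitro (N-bound nitrite) is −1; balancing the −2 overall charge requires Hf(IV). Hf sits in group 4, so the d-electron count is 4 − 4 = 0. The d⁰ configuration leaves the e_g set evenly filled (or empty) — no strong Jahn–Teller driving force.

[MnI6]^3-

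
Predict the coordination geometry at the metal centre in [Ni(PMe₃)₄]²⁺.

square planar

Trimethylphosphine is neutral; balancing the +2 overall charge requires Ni(II).
Group 10 minus oxidation state 2 gives a d⁸ configuration.
With 4 monodentate ligands the coordination number is 4.
Trimethylphosphine is a strong-field ligand (high in the spectrochemical series).
A 3d d⁸ ion with strong-field ligands gains enough CFSE to favour square planar over tetrahedral.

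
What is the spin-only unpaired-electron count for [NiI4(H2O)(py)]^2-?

2 unpaired electrons

Ligand charges: each iodide is −1; water is neutral; pyridine is neutral. With an overall charge of −2 the nickel centre must be in the +2 oxidation state.
Ni sits in group 10, so the d-electron count is 10 − 2 = 8.
In an octahedral field the d⁸ configuration is t₂g⁶e_g² (only one arrangement possible), giving 2 unpaired electrons.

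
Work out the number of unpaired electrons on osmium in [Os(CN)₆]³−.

1

Summing ligand charges against the −3 overall charge gives an oxidation state of +3 for osmium.
Osmium is a group-8 element; Os(III) is therefore d⁵.
The spin state decides the count: a 5d ion has a large Δₒ and is invariably low-spin.
An octahedral low-spin d⁵ ion is t₂g⁵e_g⁰, giving 1 unpaired electron.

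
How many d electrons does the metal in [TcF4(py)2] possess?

Ligand charges: each fluoride is −1; pyridine is neutral. With an overall charge of 0 the technetium centre must be in the +4 oxidation state.
Tc sits in group 7, so the d-electron count is 7 − 4 = 3.

d³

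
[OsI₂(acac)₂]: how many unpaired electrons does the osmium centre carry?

2

Each iodide is −1; each acetylacetonate is −1; balancing the 0 overall charge requires Os(IV).
Os sits in group 8, so the d-electron count is 8 − 4 = 4.
Counting donor atoms: 2×iodide (monodentate) → 2 donors; 2×acetylacetonate (bidentate) → 4 donors. Coordination number = 6.
The spin state decides the count: a 5d ion has a large Δₒ and is invariably low-spin.
An octahedral low-spin d⁴ ion is t₂g⁴e_g⁰, giving 2 unpaired electrons.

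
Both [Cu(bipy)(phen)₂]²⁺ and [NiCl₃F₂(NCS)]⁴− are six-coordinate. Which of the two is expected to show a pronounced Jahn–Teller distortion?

[Cu(bipy)(phen)₂]²⁺: 2,2′-bipyridine is neutral; 1,10-phenanthroline is neutral; balancing the +2 overall charge requires Cu(II). Cu sits in group 11, so the d-electron count is 11 − 2 = 9. The t₂g⁶e_g³ configuration has an unevenly filled e_g set; the Jahn–Teller theorem predicts a tetragonal distortion (typically axial elongation) to lift the degeneracy.
[NiCl₃F₂(NCS)]⁴−: Each chloride is −1; each fluoride is −1; each isothiocyanate is −1; balancing the −4 overall charge requires Ni(II). Ni sits in group 10, so the d-electron count is 10 − 2 = 8. The d⁸ configuration leaves the e_g set evenly filled (or empty) — no strong Jahn–Teller driving force.

[Cu(bipy)(phen)₂]²⁺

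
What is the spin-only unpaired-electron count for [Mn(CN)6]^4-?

1 unpaired electron

Ligand charges: each cyanide is −1. With an overall charge of −4 the manganese centre must be in the +2 oxidation state.
Mn sits in group 7, so the d-electron count is 7 − 2 = 5.
The spin state decides the count: Cyanide is a strong-field ligand (high in the spectrochemical series) for a first-row metal, so the complex is low-spin.
An octahedral low-spin d⁵ ion is t₂g⁵e_g⁰, giving 1 unpaired electron.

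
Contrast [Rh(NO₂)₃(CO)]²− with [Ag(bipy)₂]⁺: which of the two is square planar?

For [Rh(NO₂)₃(CO)]²−: Each nitro (N-bound nitrite) is −1; carbonyl is neutral; balancing the −2 overall charge requires Rh(I). Group 9 minus oxidation state 1 gives a d⁸ configuration. A 4d d⁸ ion has a large crystal-field splitting; square planar leaves the high-energy d_{x²−y²} orbital empty and maximises CFSE. → square planar.
For [Ag(bipy)₂]⁺: 2,2′-bipyridine is neutral; balancing the +1 overall charge requires Ag(I). Group 11 minus oxidation state 1 gives a d¹⁰ configuration. A d¹⁰ ion has no crystal-field stabilisation preference between square planar and tetrahedral, so four ligands adopt the sterically favoured tetrahedral geometry. → tetrahedral.

[Rh(NO₂)₃(CO)]²−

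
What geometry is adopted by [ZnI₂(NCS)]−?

Ligand charges: each iodide is −1; each isothiocyanate is −1. With an overall charge of −1 the zinc centre must be in the +2 oxidation state.
Group 12 minus oxidation state 2 gives a d¹⁰ configuration.
Coordination number: 3.
Three ligands around a d¹⁰ centre minimise repulsion in a trigonal-planar arrangement.

trigonal planar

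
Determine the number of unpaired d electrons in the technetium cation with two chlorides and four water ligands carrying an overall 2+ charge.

3 unpaired electrons

Summing ligand charges against the +2 overall charge gives an oxidation state of +4 for technetium.
Tc sits in group 7, so the d-electron count is 7 − 4 = 3.
In an octahedral field the d³ configuration is t₂g³e_g⁰ (only one arrangement possible), giving 3 unpaired electrons.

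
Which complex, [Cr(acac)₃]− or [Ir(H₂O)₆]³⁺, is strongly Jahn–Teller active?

[Cr(acac)₃]−

[Cr(acac)₃]−: Ligand charges: each acetylacetonate is −1. With an overall charge of −1 the chromium centre must be in the +2 oxidation state. Chromium is a group-6 element; Cr(II) is therefore d⁴. Acetylacetonate is a weak-field ligand for a first-row metal, so the complex is high-spin. The t₂g³e_g¹ (high-spin) configuration has an unevenly filled e_g set; the Jahn–Teller theorem predicts a tetragonal distortion (typically axial elongation) to lift the degeneracy.
[Ir(H₂O)₆]³⁺: Summing ligand charges against the +3 overall charge gives an oxidation state of +3 for iridium. Iridium is a group-9 element; Ir(III) is therefore d⁶. A 5d ion has a large Δₒ and is invariably low-spin. The d⁶ configuration leaves the e_g set evenly filled (or empty) — no strong Jahn–Teller driving force.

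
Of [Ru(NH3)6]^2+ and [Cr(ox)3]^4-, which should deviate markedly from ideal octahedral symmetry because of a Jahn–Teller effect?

[Cr(ox)3]^4-

[Ru(NH3)6]^2+: Summing ligand charges against the +2 overall charge gives an oxidation state of +2 for ruthenium. Ru sits in group 8, so the d-electron count is 8 − 2 = 6. A 4d ion has a large Δₒ and is invariably low-spin. The d⁶ configuration leaves the e_g set evenly filled (or empty) — no strong Jahn–Teller driving force.
[Cr(ox)3]^4-: Summing ligand charges against the −4 overall charge gives an oxidation state of +2 for chromium. Group 6 minus oxidation state 2 gives a d⁴ configuration. Oxalate is a weak-field ligand for a first-row metal, so the complex is high-spin. The t₂g³e_g¹ (high-spin) configuration has an unevenly filled e_g set; the Jahn–Teller theorem predicts a tetragonal distortion (typically axial elongation) to lift the degeneracy.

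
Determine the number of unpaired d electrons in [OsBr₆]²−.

2

Ligand charges: each bromide is −1. With an overall charge of −2 the osmium centre must be in the +4 oxidation state.
Group 8 minus oxidation state 4 gives a d⁴ configuration.
The spin state decides the count: a 5d ion has a large Δₒ and is invariably low-spin.
An octahedral low-spin d⁴ ion is t₂g⁴e_g⁰, giving 2 unpaired electrons.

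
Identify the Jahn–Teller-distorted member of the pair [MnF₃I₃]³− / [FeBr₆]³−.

[MnF₃I₃]³−

[MnF₃I₃]³−: Each fluoride is −1; each iodide is −1; balancing the −3 overall charge requires Mn(III). Mn sits in group 7, so the d-electron count is 7 − 3 = 4. Fluoride and iodide are weak-field ligands for a first-row metal, so the complex is high-spin. The t₂g³e_g¹ (high-spin) configuration has an unevenly filled e_g set; the Jahn–Teller theorem predicts a tetragonal distortion (typically axial elongation) to lift the degeneracy.
[FeBr₆]³−: Summing ligand charges against the −3 overall charge gives an oxidation state of +3 for iron. Group 8 minus oxidation state 3 gives a d⁵ configuration. Bromide is a weak-field ligand for a first-row metal, so the complex is high-spin. The d⁵ configuration leaves the e_g set evenly filled (or empty) — no strong Jahn–Teller driving force.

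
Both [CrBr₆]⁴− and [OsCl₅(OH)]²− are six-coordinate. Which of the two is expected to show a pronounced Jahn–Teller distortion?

[CrBr₆]⁴−

[CrBr₆]⁴−: Summing ligand charges against the −4 overall charge gives an oxidation state of +2 for chromium. Cr sits in group 6, so the d-electron count is 6 − 2 = 4. Bromide is a weak-field ligand for a first-row metal, so the complex is high-spin. The t₂g³e_g¹ (high-spin) configuration has an unevenly filled e_g set; the Jahn–Teller theorem predicts a tetragonal distortion (typically axial elongation) to lift the degeneracy.
[OsCl₅(OH)]²−: Each chloride is −1; each hydroxide is −1; balancing the −2 overall charge requires Os(IV). Group 8 minus oxidation state 4 gives a d⁴ configuration. A 5d ion has a large Δₒ and is invariably low-spin. The d⁴ configuration leaves the e_g set evenly filled (or empty) — no strong Jahn–Teller driving force.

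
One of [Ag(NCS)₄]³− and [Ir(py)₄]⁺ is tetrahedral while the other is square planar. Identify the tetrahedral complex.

[Ag(NCS)₄]³−

For [Ag(NCS)₄]³−: Summing ligand charges against the −3 overall charge gives an oxidation state of +1 for silver. Group 11 minus oxidation state 1 gives a d¹⁰ configuration. A d¹⁰ ion has no crystal-field stabilisation preference between square planar and tetrahedral, so four ligands adopt the sterically favoured tetrahedral geometry. → tetrahedral.
For [Ir(py)₄]⁺: Summing ligand charges against the +1 overall charge gives an oxidation state of +1 for iridium. Iridium is a group-9 element; Ir(I) is therefore d⁸. A 5d d⁸ ion has a large crystal-field splitting; square planar leaves the high-energy d_{x²−y²} orbital empty and maximises CFSE. → square planar.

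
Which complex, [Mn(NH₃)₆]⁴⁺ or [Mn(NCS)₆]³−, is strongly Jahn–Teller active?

[Mn(NH₃)₆]⁴⁺: Ligand charges: ammonia is neutral. With an overall charge of +4 the manganese centre must be in the +4 oxidation state. Mn sits in group 7, so the d-electron count is 7 − 4 = 3. The d³ configuration leaves the e_g set evenly filled (or empty) — no strong Jahn–Teller driving force.
[Mn(NCS)₆]³−: Each isothiocyanate is −1; balancing the −3 overall charge requires Mn(III). Manganese is a group-7 element; Mn(III) is therefore d⁴. Isothiocyanate is a weak-field ligand for a first-row metal, so the complex is high-spin. The t₂g³e_g¹ (high-spin) configuration has an unevenly filled e_g set; the Jahn–Teller theorem predicts a tetragonal distortion (typically axial elongation) to lift the degeneracy.

[Mn(NCS)₆]³−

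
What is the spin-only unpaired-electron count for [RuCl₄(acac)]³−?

Ligand charges: each chloride is −1; each acetylacetonate is −1. With an overall charge of −3 the ruthenium centre must be in the +2 oxidation state.
Ru sits in group 8, so the d-electron count is 8 − 2 = 6.
Counting donor atoms: 4×chloride (monodentate) → 4 donors; 1×acetylacetonate (bidentate) → 2 donors. Coordination number = 6.
The spin state decides the count: a 4d ion has a large Δₒ and is invariably low-spin.
An octahedral low-spin d⁶ ion is t₂g⁶e_g⁰, giving 0 unpaired electrons.

0 unpaired electrons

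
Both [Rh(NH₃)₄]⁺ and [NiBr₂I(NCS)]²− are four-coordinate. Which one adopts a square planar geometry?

For [Rh(NH₃)₄]⁺: Ligand charges: ammonia is neutral. With an overall charge of +1 the rhodium centre must be in the +1 oxidation state. Rh sits in group 9, so the d-electron count is 9 − 1 = 8. A 4d d⁸ ion has a large crystal-field splitting; square planar leaves the high-energy d_{x²−y²} orbital empty and maximises CFSE. → square planar.
For [NiBr₂I(NCS)]²−: Ligand charges: each bromide is −1; each iodide is −1; each isothiocyanate is −1. With an overall charge of −2 the nickel centre must be in the +2 oxidation state. Group 10 minus oxidation state 2 gives a d⁸ configuration. Bromide, iodide, and isothiocyanate are weak-field ligands. With weak-field ligands the CFSE gain from square planar is small, so a 3d d⁸ ion takes the sterically preferred tetrahedral geometry. → tetrahedral.

[Rh(NH₃)₄]⁺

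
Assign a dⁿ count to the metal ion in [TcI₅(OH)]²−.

d³

Summing ligand charges against the −2 overall charge gives an oxidation state of +4 for technetium.
Technetium is a group-7 element; Tc(IV) is therefore d³.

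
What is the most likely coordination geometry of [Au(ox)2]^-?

square planar

Each oxalate is −2; balancing the −1 overall charge requires Au(III).
Au sits in group 11, so the d-electron count is 11 − 3 = 8.
Counting donor atoms: 2×oxalate (bidentate) → 4 donors. Coordination number = 4.
A 5d d⁸ ion has a large crystal-field splitting; square planar leaves the high-energy d_{x²−y²} orbital empty and maximises CFSE.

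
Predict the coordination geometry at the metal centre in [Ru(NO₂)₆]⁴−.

octahedral

Ligand charges: each nitro (N-bound nitrite) is −1. With an overall charge of −4 the ruthenium centre must be in the +2 oxidation state.
Ruthenium is a group-8 element; Ru(II) is therefore d⁶.
Coordination number: 6.
Six donors around a single metal centre give an octahedral coordination sphere.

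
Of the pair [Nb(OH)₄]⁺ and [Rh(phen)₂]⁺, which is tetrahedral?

For [Nb(OH)₄]⁺: Ligand charges: each hydroxide is −1. With an overall charge of +1 the niobium centre must be in the +5 oxidation state. Group 5 minus oxidation state 5 gives a d⁰ configuration. A d⁰ ion has no crystal-field stabilisation preference between square planar and tetrahedral, so four ligands adopt the sterically favoured tetrahedral geometry. → tetrahedral.
For [Rh(phen)₂]⁺: Ligand charges: 1,10-phenanthroline is neutral. With an overall charge of +1 the rhodium centre must be in the +1 oxidation state. Group 9 minus oxidation state 1 gives a d⁸ configuration. A 4d d⁸ ion has a large crystal-field splitting; square planar leaves the high-energy d_{x²−y²} orbital empty and maximises CFSE. → square planar.

[Nb(OH)₄]⁺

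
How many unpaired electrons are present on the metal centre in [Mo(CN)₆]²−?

2 unpaired electrons

Ligand charges: each cyanide is −1. With an overall charge of −2 the molybdenum centre must be in the +4 oxidation state.
Mo sits in group 6, so the d-electron count is 6 − 4 = 2.
In an octahedral field the d² configuration is t₂g²e_g⁰ (only one arrangement possible), giving 2 unpaired electrons.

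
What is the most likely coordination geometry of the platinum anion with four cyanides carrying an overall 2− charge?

square planar

Each cyanide is −1; balancing the −2 overall charge requires Pt(II).
Pt sits in group 10, so the d-electron count is 10 − 2 = 8.
Coordination number: 4.
A 5d d⁸ ion has a large crystal-field splitting; square planar leaves the high-energy d_{x²−y²} orbital empty and maximises CFSE.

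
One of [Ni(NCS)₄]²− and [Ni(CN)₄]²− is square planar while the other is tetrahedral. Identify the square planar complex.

For [Ni(NCS)₄]²−: Summing ligand charges against the −2 overall charge gives an oxidation state of +2 for nickel. Group 10 minus oxidation state 2 gives a d⁸ configuration. Isothiocyanate is a weak-field ligand. With weak-field ligands the CFSE gain from square planar is small, so a 3d d⁸ ion takes the sterically preferred tetrahedral geometry. → tetrahedral.
For [Ni(CN)₄]²−: Each cyanide is −1; balancing the −2 overall charge requires Ni(II). Ni sits in group 10, so the d-electron count is 10 − 2 = 8. Cyanide is a strong-field ligand (high in the spectrochemical series). A 3d d⁸ ion with strong-field ligands gains enough CFSE to favour square planar over tetrahedral. → square planar.

[Ni(CN)₄]²−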